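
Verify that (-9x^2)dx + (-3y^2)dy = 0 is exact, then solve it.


Check exactness: ∂M/∂y = 0 and ∂N/∂x = 0; equal, so the equation is exact.
Integrate M with respect to x (treating y as constant): ∫M dx = -3x^3 + h(y).
Differentiate w.r.t. y and set equal to N: the x-dependent terms already match, leaving h'(y) = -3y^2. Integrate: h(y) = -y^3.
So F(x,y) = -3x^3 - y^3.
General solution: -3x^3 - y^3 = C.


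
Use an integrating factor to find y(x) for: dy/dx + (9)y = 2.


P(x) = 9, Q(x) = 2; integrating factor μ = e^(9x).
(μ y)' = 2e^(9x) ⇒ μ y = (2/9)e^(9x) + C.
Divide by μ: y = 2/9 + Ce^(-9x).


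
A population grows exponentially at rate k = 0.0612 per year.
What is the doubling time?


Exponential growth: P(t) = P₀ e^(0.0612t). Set P(t)/P₀ = 2: e^(0.0612t) = 2.
Solve: t = ln(2)/0.0612 ≈ 11.33 years.


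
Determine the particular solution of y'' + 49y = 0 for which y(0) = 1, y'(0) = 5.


Characteristic roots of r² + 49 = 0 are ±7i, so y = C₁cos(7x) + C₂sin(7x).
Apply y(0) = 1: C₁ = 1. Differentiate and apply y'(0) = 5: 7·C₂ = 5, so C₂ = 5/7.
Particular solution: y = cos(7x) + (5/7)sin(7x).


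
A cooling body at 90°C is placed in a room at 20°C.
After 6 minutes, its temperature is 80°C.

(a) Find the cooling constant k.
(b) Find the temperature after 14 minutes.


Newton's law: T(t) = T_a + (T₀ - T_a)e^(-kt).
(a) Use T(6) = 80: (80 - 20)/(90 - 20) = e^(-k·6), so k = -ln(0.857)/6 ≈ 0.0257.
(b) Apply k to t = 14: T(14) = 20 + (70)e^(-0.360) ≈ 68.9°C.


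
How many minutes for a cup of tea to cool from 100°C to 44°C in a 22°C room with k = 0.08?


From T(t) = T_a + (T₀ - T_a)e^(-kt), set T(t) = 44:
(44 - 22) / (100 - 22) = e^(-0.08t), so t = -ln(0.282)/0.08 ≈ 15.8 minutes.


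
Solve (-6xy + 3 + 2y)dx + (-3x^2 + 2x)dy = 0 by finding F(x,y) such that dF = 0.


Check exactness: ∂M/∂y = -6x + 2 and ∂N/∂x = -6x + 2; equal, so the equation is exact.
Integrate M with respect to x (treating y as constant): ∫M dx = -3x^2y + 3x + 2xy + h(y).
Differentiate w.r.t. y and set equal to N: all terms match, so h'(y) = 0 and h is a constant absorbed into C.
General solution: -3x^2y + 3x + 2xy = C.


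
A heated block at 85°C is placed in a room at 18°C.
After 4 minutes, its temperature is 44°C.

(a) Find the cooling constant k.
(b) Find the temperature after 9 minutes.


Newton's law: T(t) = T_a + (T₀ - T_a)e^(-kt).
(a) Use T(4) = 44: (44 - 18)/(85 - 18) = e^(-k·4), so k = -ln(0.388)/4 ≈ 0.2366.
(b) Apply k to t = 9: T(9) = 18 + (67)e^(-2.130) ≈ 26.0°C.


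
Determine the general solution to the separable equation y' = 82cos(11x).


g(y) = 1, so integrate directly: y = ∫ 82cos(11x) dx = (82/11)sin(11x) + C.


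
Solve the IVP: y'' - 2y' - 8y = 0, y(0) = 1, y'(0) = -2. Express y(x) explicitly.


Characteristic roots of r² - 2r - 8 = 0 are 4, -2.
General solution y = c₁ e^(4x) + c₂ e^(-2x).
Apply y(0) = 1: c₁ + c₂ = 1. Apply y'(0) = -2: 4 c₁ - 2 c₂ = -2.
Solve: c₁ = 0, c₂ = 1.
Particular solution: y = 0e^(4x) + e^(-2x).


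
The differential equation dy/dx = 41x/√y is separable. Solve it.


Separate: √y dy = 41x dx.
Integrate: (2/3)y^(3/2) = (41/2)x² + C.


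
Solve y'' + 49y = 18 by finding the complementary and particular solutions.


Homogeneous part: r² + 49 = 0 ⇒ r = ±7i, so y_h = C₁cos(7x) + C₂sin(7x).
Try constant y_p = A; plug in: 49A = 18 ⇒ A = 18/49.
General solution: y = C₁cos(7x) + C₂sin(7x) + 18/49.


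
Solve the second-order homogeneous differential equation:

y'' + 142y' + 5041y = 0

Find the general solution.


Characteristic equation: r² + 142r + 5041 = 0, i.e. (r + 71)² = 0.
Repeated root r = -71; include an x factor for the second linearly independent solution.
General solution: y = (C₁ + C₂x)e^(-71x).


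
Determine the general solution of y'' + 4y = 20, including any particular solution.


Homogeneous part: r² + 4 = 0 ⇒ r = ±2i, so y_h = C₁cos(2x) + C₂sin(2x).
Try constant y_p = A; plug in: 4A = 20 ⇒ A = 5.
General solution: y = C₁cos(2x) + C₂sin(2x) + 5.


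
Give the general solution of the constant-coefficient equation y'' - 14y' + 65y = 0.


Characteristic equation: r² - 14r + 65 = 0.
Discriminant is negative; roots r = 7 ± 4i (complex conjugate pair).
General solution uses e^(α x)(C₁ cos(β x) + C₂ sin(β x)): y = e^(7x)(C₁cos(4x) + C₂sin(4x)).


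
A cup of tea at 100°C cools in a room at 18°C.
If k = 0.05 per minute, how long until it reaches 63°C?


From T(t) = T_a + (T₀ - T_a)e^(-kt), set T(t) = 63:
(63 - 18) / (100 - 18) = e^(-0.05t), so t = -ln(0.549)/0.05 ≈ 12.0 minutes.


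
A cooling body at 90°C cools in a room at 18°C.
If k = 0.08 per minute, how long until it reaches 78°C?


From T(t) = T_a + (T₀ - T_a)e^(-kt), set T(t) = 78:
(78 - 18) / (90 - 18) = e^(-0.08t), so t = -ln(0.833)/0.08 ≈ 2.3 minutes.


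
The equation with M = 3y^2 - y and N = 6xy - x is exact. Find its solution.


Check exactness: ∂M/∂y = 6y - 1 and ∂N/∂x = 6y - 1; equal, so the equation is exact.
Integrate M with respect to x (treating y as constant): ∫M dx = 3xy^2 - xy + h(y).
Differentiate w.r.t. y and set equal to N: all terms match, so h'(y) = 0 and h is a constant absorbed into C.
General solution: 3xy^2 - xy = C.


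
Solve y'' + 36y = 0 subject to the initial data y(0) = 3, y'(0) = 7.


Characteristic roots of r² + 36 = 0 are ±6i, so y = C₁cos(6x) + C₂sin(6x).
Apply y(0) = 3: C₁ = 3. Differentiate and apply y'(0) = 7: 6·C₂ = 7, so C₂ = 7/6.
Particular solution: y = 3cos(6x) + (7/6)sin(6x).


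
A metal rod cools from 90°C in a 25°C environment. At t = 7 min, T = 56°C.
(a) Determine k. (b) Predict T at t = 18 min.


Newton's law: T(t) = T_a + (T₀ - T_a)e^(-kt).
(a) Use T(7) = 56: (56 - 25)/(90 - 25) = e^(-k·7), so k = -ln(0.477)/7 ≈ 0.1058.
(b) Apply k to t = 18: T(18) = 25 + (65)e^(-1.904) ≈ 34.7°C.


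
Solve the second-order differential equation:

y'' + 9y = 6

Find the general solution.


Homogeneous part: r² + 9 = 0 ⇒ r = ±3i, so y_h = C₁cos(3x) + C₂sin(3x).
Try constant y_p = A; plug in: 9A = 6 ⇒ A = 2/3.
General solution: y = C₁cos(3x) + C₂sin(3x) + 2/3.


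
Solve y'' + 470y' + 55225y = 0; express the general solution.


Characteristic equation: r² + 470r + 55225 = 0, i.e. (r + 235)² = 0.
Repeated root r = -235; include an x factor for the second linearly independent solution.
General solution: y = (C₁ + C₂x)e^(-235x).


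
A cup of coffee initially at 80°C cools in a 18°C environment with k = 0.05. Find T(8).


Newton's law: dT/dt = -k(T - T_a) has solution T(t) = T_a + (T₀ - T_a)e^(-kt).
Plug in T_a = 18, T₀ = 80, k = 0.05, t = 8: T(8) = 18 + (62)e^(-0.40) ≈ 59.6°C.


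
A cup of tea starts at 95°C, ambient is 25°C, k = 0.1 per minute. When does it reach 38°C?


From T(t) = T_a + (T₀ - T_a)e^(-kt), set T(t) = 38:
(38 - 25) / (95 - 25) = e^(-0.1t), so t = -ln(0.186)/0.1 ≈ 16.8 minutes.


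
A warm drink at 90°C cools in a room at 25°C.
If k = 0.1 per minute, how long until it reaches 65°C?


From T(t) = T_a + (T₀ - T_a)e^(-kt), set T(t) = 65:
(65 - 25) / (90 - 25) = e^(-0.1t), so t = -ln(0.615)/0.1 ≈ 4.9 minutes.


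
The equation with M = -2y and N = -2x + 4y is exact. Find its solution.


Check exactness: ∂M/∂y = -2 and ∂N/∂x = -2; equal, so the equation is exact.
Integrate M with respect to x (treating y as constant): ∫M dx = -2xy + h(y).
Differentiate w.r.t. y and set equal to N: the x-dependent terms already match, leaving h'(y) = 4y. Integrate: h(y) = 2y^2.
So F(x,y) = -2xy + 2y^2.
General solution: -2xy + 2y^2 = C.


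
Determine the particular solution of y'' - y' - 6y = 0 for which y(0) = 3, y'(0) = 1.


Characteristic roots of r² - r - 6 = 0 are 3, -2.
General solution y = c₁ e^(3x) + c₂ e^(-2x).
Apply y(0) = 3: c₁ + c₂ = 3. Apply y'(0) = 1: 3 c₁ - 2 c₂ = 1.
Solve: c₁ = 7/5, c₂ = 8/5.
Particular solution: y = (7/5)e^(3x) + (8/5)e^(-2x).


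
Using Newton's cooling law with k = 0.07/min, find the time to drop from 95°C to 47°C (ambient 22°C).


From T(t) = T_a + (T₀ - T_a)e^(-kt), set T(t) = 47:
(47 - 22) / (95 - 22) = e^(-0.07t), so t = -ln(0.342)/0.07 ≈ 15.3 minutes.


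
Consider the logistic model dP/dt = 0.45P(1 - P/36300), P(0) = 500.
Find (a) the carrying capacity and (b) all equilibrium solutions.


Logistic ODE dP/dt = 0.45P(1 - P/36300) has equilibria where dP/dt = 0, i.e. P = 0 or P = 36300.
The coefficient (1 - P/K) = 0 when P = K, identifying K = 36300 as the carrying capacity.
(a) K = 36300; (b) equilibria P = 0 and P = 36300.


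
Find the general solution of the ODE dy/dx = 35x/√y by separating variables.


Separate: √y dy = 35x dx.
Integrate: (2/3)y^(3/2) = (35/2)x² + C.


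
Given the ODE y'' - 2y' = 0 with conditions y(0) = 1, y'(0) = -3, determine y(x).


Characteristic roots of r² - 2r = 0 are 0, 2.
General solution y = c₁ + c₂ e^(2x).
Apply y(0) = 1: c₁ + c₂ = 1. Apply y'(0) = -3: 0 c₁ + 2 c₂ = -3.
Solve: c₁ = 5/2, c₂ = -3/2.
Particular solution: y = 5/2 - (3/2)e^(2x).


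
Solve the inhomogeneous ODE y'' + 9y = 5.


Homogeneous part: r² + 9 = 0 ⇒ r = ±3i, so y_h = C₁cos(3x) + C₂sin(3x).
Try constant y_p = A; plug in: 9A = 5 ⇒ A = 5/9.
General solution: y = C₁cos(3x) + C₂sin(3x) + 5/9.


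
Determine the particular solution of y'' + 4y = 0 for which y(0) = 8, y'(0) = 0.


Characteristic roots of r² + 4 = 0 are ±2i, so y = C₁cos(2x) + C₂sin(2x).
Apply y(0) = 8: C₁ = 8. Differentiate and apply y'(0) = 0: 2·C₂ = 0, so C₂ = 0.
Particular solution: y = 8cos(2x).


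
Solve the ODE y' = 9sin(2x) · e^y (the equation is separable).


Separate: e^(-y) dy = 9sin(2x) dx.
Integrate: -e^(-y) = -(9/2)cos(2x) + C₀.
Rearrange: e^(-y) = (9/2)cos(2x) + C.


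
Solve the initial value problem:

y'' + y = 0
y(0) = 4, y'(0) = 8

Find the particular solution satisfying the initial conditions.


Characteristic roots of r² + 1 = 0 are ±1i, so y = C₁cos(x) + C₂sin(x).
Apply y(0) = 4: C₁ = 4. Differentiate and apply y'(0) = 8: 1·C₂ = 8, so C₂ = 8.
Particular solution: y = 4cos(x) + 8sin(x).


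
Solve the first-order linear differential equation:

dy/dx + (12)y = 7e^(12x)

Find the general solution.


P(x) = 12 ⇒ μ = e^(12x).
(μ y)' = 7e^(24x) ⇒ μ y = (7/24)e^(24x) + C.
Divide by μ: y = (7/24)e^(12x) + Ce^(-12x).


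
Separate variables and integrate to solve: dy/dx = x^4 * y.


Separate variables: dy/y = x^4 dx.
Integrate: ln|y| = (1/5)x^5 + C₀.
Exponentiate: y = Ce^((1/5)x^5).


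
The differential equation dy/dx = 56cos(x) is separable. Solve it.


g(y) = 1, so integrate directly: y = ∫ 56cos(x) dx = 56sin(x) + C.


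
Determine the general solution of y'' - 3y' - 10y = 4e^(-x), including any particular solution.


Characteristic roots of r² - 3r - 10 = 0 are -2, 5.
y_h = C₁e^(-2x) + C₂e^(5x).
Forcing exponent -1 is not a characteristic root; try y_p = Ae^(-x).
Substitute: A·(1 + (-3)·-1 + (-10)) = A·-6 = 4, so A = -2/3.
General solution: y = C₁e^(-2x) + C₂e^(5x) - (2/3)e^(-x).


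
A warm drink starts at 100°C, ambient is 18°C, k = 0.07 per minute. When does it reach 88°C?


From T(t) = T_a + (T₀ - T_a)e^(-kt), set T(t) = 88:
(88 - 18) / (100 - 18) = e^(-0.07t), so t = -ln(0.854)/0.07 ≈ 2.3 minutes.


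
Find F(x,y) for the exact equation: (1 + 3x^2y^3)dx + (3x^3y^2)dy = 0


Check exactness: ∂M/∂y = 9x^2y^2 and ∂N/∂x = 9x^2y^2; equal, so the equation is exact.
Integrate M with respect to x (treating y as constant): ∫M dx = x + x^3y^3 + h(y).
Differentiate w.r.t. y and set equal to N: all terms match, so h'(y) = 0 and h is a constant absorbed into C.
General solution: x + x^3y^3 = C.


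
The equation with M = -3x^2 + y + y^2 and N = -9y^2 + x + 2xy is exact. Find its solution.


Check exactness: ∂M/∂y = 1 + 2y and ∂N/∂x = 1 + 2y; equal, so the equation is exact.
Integrate M with respect to x (treating y as constant): ∫M dx = -x^3 + xy + xy^2 + h(y).
Differentiate w.r.t. y and set equal to N: the x-dependent terms already match, leaving h'(y) = -9y^2. Integrate: h(y) = -3y^3.
So F(x,y) = -3y^3 - x^3 + xy + xy^2.
General solution: -3y^3 - x^3 + xy + xy^2 = C.


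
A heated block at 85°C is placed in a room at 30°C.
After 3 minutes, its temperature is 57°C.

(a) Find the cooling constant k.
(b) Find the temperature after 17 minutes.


Newton's law: T(t) = T_a + (T₀ - T_a)e^(-kt).
(a) Use T(3) = 57: (57 - 30)/(85 - 30) = e^(-k·3), so k = -ln(0.491)/3 ≈ 0.2372.
(b) Apply k to t = 17: T(17) = 30 + (55)e^(-4.032) ≈ 31.0°C.


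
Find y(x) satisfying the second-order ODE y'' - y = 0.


Characteristic equation: r² - 1 = 0.
Factor: (r + 1)(r - 1) = 0 ⇒ r = -1, 1 (distinct real).
General solution: y = C₁e^(-x) + C₂e^(x).


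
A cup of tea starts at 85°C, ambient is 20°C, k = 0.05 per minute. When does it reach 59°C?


From T(t) = T_a + (T₀ - T_a)e^(-kt), set T(t) = 59:
(59 - 20) / (85 - 20) = e^(-0.05t), so t = -ln(0.600)/0.05 ≈ 10.2 minutes.


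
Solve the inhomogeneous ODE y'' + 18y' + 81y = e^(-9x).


Characteristic polynomial (r + 9)² = 0; repeated root r = -9.
y_h = (C₁ + C₂x)e^(-9x). Forcing matches the repeated root (resonance), so try y_p = Ax² e^(-9x).
Substitute and solve for A: 2A = 1, so A = 1/2.
General solution: y = (C₁ + C₂x + (1/2)x²)e^(-9x).


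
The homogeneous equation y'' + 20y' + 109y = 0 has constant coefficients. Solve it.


Characteristic equation: r² + 20r + 109 = 0.
Discriminant is negative; roots r = -10 ± 3i (complex conjugate pair).
General solution uses e^(α x)(C₁ cos(β x) + C₂ sin(β x)): y = e^(-10x)(C₁cos(3x) + C₂sin(3x)).


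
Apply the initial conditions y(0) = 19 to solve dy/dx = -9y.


General solution of y' = -9y is y = Ce^(-9x).
Apply y(0) = 19: C = 19.
Particular solution: y = 19e^(-9x).


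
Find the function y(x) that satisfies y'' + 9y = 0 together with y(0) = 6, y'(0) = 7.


Characteristic roots of r² + 9 = 0 are ±3i, so y = C₁cos(3x) + C₂sin(3x).
Apply y(0) = 6: C₁ = 6. Differentiate and apply y'(0) = 7: 3·C₂ = 7, so C₂ = 7/3.
Particular solution: y = 6cos(3x) + (7/3)sin(3x).


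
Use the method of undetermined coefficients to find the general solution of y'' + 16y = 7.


Homogeneous part: r² + 16 = 0 ⇒ r = ±4i, so y_h = C₁cos(4x) + C₂sin(4x).
Try constant y_p = A; plug in: 16A = 7 ⇒ A = 7/16.
General solution: y = C₁cos(4x) + C₂sin(4x) + 7/16.


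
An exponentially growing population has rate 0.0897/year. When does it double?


Exponential growth: P(t) = P₀ e^(0.0897t). Set P(t)/P₀ = 2: e^(0.0897t) = 2.
Solve: t = ln(2)/0.0897 ≈ 7.73 years.


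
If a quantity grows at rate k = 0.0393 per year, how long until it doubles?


Exponential growth: P(t) = P₀ e^(0.0393t). Set P(t)/P₀ = 2: e^(0.0393t) = 2.
Solve: t = ln(2)/0.0393 ≈ 17.64 years.


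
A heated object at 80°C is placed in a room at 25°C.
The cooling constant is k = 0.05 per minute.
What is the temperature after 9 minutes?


Newton's law: dT/dt = -k(T - T_a) has solution T(t) = T_a + (T₀ - T_a)e^(-kt).
Plug in T_a = 25, T₀ = 80, k = 0.05, t = 9: T(9) = 25 + (55)e^(-0.45) ≈ 60.1°C.


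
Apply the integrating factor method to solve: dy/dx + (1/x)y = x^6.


P(x) = 1/x ⇒ μ = x^1.
(x^1 y)' = x^7 ⇒ x^1 y = x^8/(8) + C.
Solve for y: y = (1/8)x^7 + C/x^1.


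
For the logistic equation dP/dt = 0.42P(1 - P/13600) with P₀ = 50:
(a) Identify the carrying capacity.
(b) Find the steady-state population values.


Logistic ODE dP/dt = 0.42P(1 - P/13600) has equilibria where dP/dt = 0, i.e. P = 0 or P = 13600.
The coefficient (1 - P/K) = 0 when P = K, identifying K = 13600 as the carrying capacity.
(a) K = 13600; (b) equilibria P = 0 and P = 13600.


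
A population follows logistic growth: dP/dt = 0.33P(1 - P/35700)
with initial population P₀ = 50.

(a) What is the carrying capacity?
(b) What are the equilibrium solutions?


Logistic ODE dP/dt = 0.33P(1 - P/35700) has equilibria where dP/dt = 0, i.e. P = 0 or P = 35700.
The coefficient (1 - P/K) = 0 when P = K, identifying K = 35700 as the carrying capacity.
(a) K = 35700; (b) equilibria P = 0 and P = 35700.


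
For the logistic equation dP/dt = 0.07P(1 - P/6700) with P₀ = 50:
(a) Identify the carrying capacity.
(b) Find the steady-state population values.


Logistic ODE dP/dt = 0.07P(1 - P/6700) has equilibria where dP/dt = 0, i.e. P = 0 or P = 6700.
The coefficient (1 - P/K) = 0 when P = K, identifying K = 6700 as the carrying capacity.
(a) K = 6700; (b) equilibria P = 0 and P = 6700.


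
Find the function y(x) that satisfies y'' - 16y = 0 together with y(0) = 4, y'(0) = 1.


Characteristic roots of r² - 16 = 0 are -4, 4.
General solution y = c₁ e^(-4x) + c₂ e^(4x).
Apply y(0) = 4: c₁ + c₂ = 4. Apply y'(0) = 1: -4 c₁ + 4 c₂ = 1.
Solve: c₁ = 15/8, c₂ = 17/8.
Particular solution: y = (15/8)e^(-4x) + (17/8)e^(4x).


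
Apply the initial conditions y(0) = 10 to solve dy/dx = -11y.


General solution of y' = -11y is y = Ce^(-11x).
Apply y(0) = 10: C = 10.
Particular solution: y = 10e^(-11x).


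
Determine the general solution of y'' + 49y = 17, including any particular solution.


Homogeneous part: r² + 49 = 0 ⇒ r = ±7i, so y_h = C₁cos(7x) + C₂sin(7x).
Try constant y_p = A; plug in: 49A = 17 ⇒ A = 17/49.
General solution: y = C₁cos(7x) + C₂sin(7x) + 17/49.


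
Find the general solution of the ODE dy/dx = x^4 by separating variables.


Integrate both sides with respect to x: y = ∫ x^4 dx = (1/5)x^5 + C.


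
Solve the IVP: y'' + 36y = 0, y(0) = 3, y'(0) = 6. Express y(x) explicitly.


Characteristic roots of r² + 36 = 0 are ±6i, so y = C₁cos(6x) + C₂sin(6x).
Apply y(0) = 3: C₁ = 3. Differentiate and apply y'(0) = 6: 6·C₂ = 6, so C₂ = 1.
Particular solution: y = 3cos(6x) + sin(6x).


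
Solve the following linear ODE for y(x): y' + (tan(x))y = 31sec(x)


P(x) = tan(x) ⇒ μ = e^(∫tan(x)dx) = sec(x).
(sec(x) y)' = 31sec²(x) ⇒ sec(x) y = 31tan(x) + C.
Multiply by cos(x): y = 31sin(x) + C·cos(x).


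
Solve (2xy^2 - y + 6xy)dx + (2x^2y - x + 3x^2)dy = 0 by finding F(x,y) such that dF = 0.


Check exactness: ∂M/∂y = 4xy - 1 + 6x and ∂N/∂x = 4xy - 1 + 6x; equal, so the equation is exact.
Integrate M with respect to x (treating y as constant): ∫M dx = x^2y^2 - xy + 3x^2y + h(y).
Differentiate w.r.t. y and set equal to N: all terms match, so h'(y) = 0 and h is a constant absorbed into C.
General solution: x^2y^2 - xy + 3x^2y = C.


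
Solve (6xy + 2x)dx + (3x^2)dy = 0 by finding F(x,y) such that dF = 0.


Check exactness: ∂M/∂y = 6x and ∂N/∂x = 6x; equal, so the equation is exact.
Integrate M with respect to x (treating y as constant): ∫M dx = 3x^2y + x^2 + h(y).
Differentiate w.r.t. y and set equal to N: all terms match, so h'(y) = 0 and h is a constant absorbed into C.
General solution: 3x^2y + x^2 = C.


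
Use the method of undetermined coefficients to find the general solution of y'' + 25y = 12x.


Homogeneous: r² + 25 = 0 ⇒ r = ±5i, y_h = C₁cos(5x) + C₂sin(5x).
Polynomial forcing; try y_p = Ax + B. Then y_p'' + 25 y_p = 25(Ax + B) = 12x, so B = 0 and A = 12/25.
General solution: y = C₁cos(5x) + C₂sin(5x) + (12/25)x.


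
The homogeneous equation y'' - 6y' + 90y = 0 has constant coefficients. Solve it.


Characteristic equation: r² - 6r + 90 = 0.
Discriminant is negative; roots r = 3 ± 9i (complex conjugate pair).
General solution uses e^(α x)(C₁ cos(β x) + C₂ sin(β x)): y = e^(3x)(C₁cos(9x) + C₂sin(9x)).


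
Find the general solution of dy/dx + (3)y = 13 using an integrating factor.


P(x) = 3, Q(x) = 13; integrating factor μ = e^(3x).
(μ y)' = 13e^(3x) ⇒ μ y = (13/3)e^(3x) + C.
Divide by μ: y = 13/3 + Ce^(-3x).


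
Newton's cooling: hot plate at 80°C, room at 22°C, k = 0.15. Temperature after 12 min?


Newton's law: dT/dt = -k(T - T_a) has solution T(t) = T_a + (T₀ - T_a)e^(-kt).
Plug in T_a = 22, T₀ = 80, k = 0.15, t = 12: T(12) = 22 + (58)e^(-1.80) ≈ 31.6°C.


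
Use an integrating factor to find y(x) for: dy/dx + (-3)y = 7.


P(x) = -3 ⇒ μ = e^(-3x).
(μ y)' = 7e^(-3x) ⇒ μ y = -(7/3)e^(-3x) + C.
Divide by μ: y = -7/3 + Ce^(3x).


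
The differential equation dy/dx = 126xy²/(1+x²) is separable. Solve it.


Separate: dy/y² = 126x/(1+x²) dx.
Integrate LHS: ∫ dy/y² = -1/y.
Integrate RHS via u = 1+x²: 63ln(1+x²) + C.
Result: -1/y = 63ln(1+x²) + C.


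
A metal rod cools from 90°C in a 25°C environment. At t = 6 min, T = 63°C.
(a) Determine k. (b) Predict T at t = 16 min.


Newton's law: T(t) = T_a + (T₀ - T_a)e^(-kt).
(a) Use T(6) = 63: (63 - 25)/(90 - 25) = e^(-k·6), so k = -ln(0.585)/6 ≈ 0.0895.
(b) Apply k to t = 16: T(16) = 25 + (65)e^(-1.431) ≈ 40.5°C.


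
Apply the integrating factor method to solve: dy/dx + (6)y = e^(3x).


P(x) = 6 ⇒ μ = e^(6x).
(μ y)' = e^(9x) ⇒ μ y = e^(9x)/9 + C.
Divide by μ: y = (1/9)e^(3x) + Ce^(-6x).


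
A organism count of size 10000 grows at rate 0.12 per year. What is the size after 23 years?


The ODE dP/dt = 0.12P has solution P(t) = P(0)e^(0.12t).
Substitute P(0) = 10000 and t = 23: P(23) = 10000 e^(2.76) ≈ 157998.


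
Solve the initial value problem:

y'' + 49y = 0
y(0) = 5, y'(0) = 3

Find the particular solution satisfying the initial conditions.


Characteristic roots of r² + 49 = 0 are ±7i, so y = C₁cos(7x) + C₂sin(7x).
Apply y(0) = 5: C₁ = 5. Differentiate and apply y'(0) = 3: 7·C₂ = 3, so C₂ = 3/7.
Particular solution: y = 5cos(7x) + (3/7)sin(7x).


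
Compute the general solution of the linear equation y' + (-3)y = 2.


P(x) = -3 ⇒ μ = e^(-3x).
(μ y)' = 2e^(-3x) ⇒ μ y = -(2/3)e^(-3x) + C.
Divide by μ: y = -2/3 + Ce^(3x).


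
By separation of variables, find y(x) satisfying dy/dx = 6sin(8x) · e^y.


Separate: e^(-y) dy = 6sin(8x) dx.
Integrate: -e^(-y) = -(3/4)cos(8x) + C₀.
Rearrange: e^(-y) = (3/4)cos(8x) + C.


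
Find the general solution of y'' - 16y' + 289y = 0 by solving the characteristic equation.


Characteristic equation: r² - 16r + 289 = 0.
Discriminant is negative; roots r = 8 ± 15i (complex conjugate pair).
General solution uses e^(α x)(C₁ cos(β x) + C₂ sin(β x)): y = e^(8x)(C₁cos(15x) + C₂sin(15x)).


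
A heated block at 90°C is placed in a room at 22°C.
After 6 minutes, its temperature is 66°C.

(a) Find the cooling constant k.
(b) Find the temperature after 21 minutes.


Newton's law: T(t) = T_a + (T₀ - T_a)e^(-kt).
(a) Use T(6) = 66: (66 - 22)/(90 - 22) = e^(-k·6), so k = -ln(0.647)/6 ≈ 0.0726.
(b) Apply k to t = 21: T(21) = 22 + (68)e^(-1.524) ≈ 36.8°C.


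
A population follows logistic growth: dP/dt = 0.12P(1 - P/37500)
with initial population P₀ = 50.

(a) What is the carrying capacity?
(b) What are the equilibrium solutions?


Logistic ODE dP/dt = 0.12P(1 - P/37500) has equilibria where dP/dt = 0, i.e. P = 0 or P = 37500.
The coefficient (1 - P/K) = 0 when P = K, identifying K = 37500 as the carrying capacity.
(a) K = 37500; (b) equilibria P = 0 and P = 37500.


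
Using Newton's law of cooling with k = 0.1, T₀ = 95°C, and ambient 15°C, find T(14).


Newton's law: dT/dt = -k(T - T_a) has solution T(t) = T_a + (T₀ - T_a)e^(-kt).
Plug in T_a = 15, T₀ = 95, k = 0.1, t = 14: T(14) = 15 + (80)e^(-1.40) ≈ 34.7°C.


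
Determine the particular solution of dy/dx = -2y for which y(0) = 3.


General solution of y' = -2y is y = Ce^(-2x).
Apply y(0) = 3: C = 3.
Particular solution: y = 3e^(-2x).


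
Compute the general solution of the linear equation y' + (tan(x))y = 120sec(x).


P(x) = tan(x) ⇒ μ = e^(∫tan(x)dx) = sec(x).
(sec(x) y)' = 120sec²(x) ⇒ sec(x) y = 120tan(x) + C.
Multiply by cos(x): y = 120sin(x) + C·cos(x).


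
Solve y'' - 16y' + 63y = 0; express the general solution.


Characteristic equation: r² - 16r + 63 = 0.
Factor: (r - 7)(r - 9) = 0 ⇒ r = 7, 9 (distinct real).
General solution: y = C₁e^(7x) + C₂e^(9x).


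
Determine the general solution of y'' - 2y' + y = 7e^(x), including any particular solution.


Characteristic polynomial (r - 1)² = 0; repeated root r = 1.
y_h = (C₁ + C₂x)e^(x). Forcing matches the repeated root (resonance), so try y_p = Ax² e^(x).
Substitute and solve for A: 2A = 7, so A = 7/2.
General solution: y = (C₁ + C₂x + (7/2)x²)e^(x).


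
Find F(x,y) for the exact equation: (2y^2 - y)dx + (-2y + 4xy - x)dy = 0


Check exactness: ∂M/∂y = 4y - 1 and ∂N/∂x = 4y - 1; equal, so the equation is exact.
Integrate M with respect to x (treating y as constant): ∫M dx = 2xy^2 - xy + h(y).
Differentiate w.r.t. y and set equal to N: the x-dependent terms already match, leaving h'(y) = -2y. Integrate: h(y) = -y^2.
So F(x,y) = -y^2 + 2xy^2 - xy.
General solution: -y^2 + 2xy^2 - xy = C.


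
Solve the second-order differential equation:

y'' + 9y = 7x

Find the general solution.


Homogeneous: r² + 9 = 0 ⇒ r = ±3i, y_h = C₁cos(3x) + C₂sin(3x).
Polynomial forcing; try y_p = Ax + B. Then y_p'' + 9 y_p = 9(Ax + B) = 7x, so B = 0 and A = 7/9.
General solution: y = C₁cos(3x) + C₂sin(3x) + (7/9)x.


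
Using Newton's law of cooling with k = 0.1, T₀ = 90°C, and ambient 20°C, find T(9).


Newton's law: dT/dt = -k(T - T_a) has solution T(t) = T_a + (T₀ - T_a)e^(-kt).
Plug in T_a = 20, T₀ = 90, k = 0.1, t = 9: T(9) = 20 + (70)e^(-0.90) ≈ 48.5°C.


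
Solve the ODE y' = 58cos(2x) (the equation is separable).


g(y) = 1, so integrate directly: y = ∫ 58cos(2x) dx = 29sin(2x) + C.


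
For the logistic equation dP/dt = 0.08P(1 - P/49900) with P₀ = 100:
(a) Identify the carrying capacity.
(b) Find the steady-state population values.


Logistic ODE dP/dt = 0.08P(1 - P/49900) has equilibria where dP/dt = 0, i.e. P = 0 or P = 49900.
The coefficient (1 - P/K) = 0 when P = K, identifying K = 49900 as the carrying capacity.
(a) K = 49900; (b) equilibria P = 0 and P = 49900.


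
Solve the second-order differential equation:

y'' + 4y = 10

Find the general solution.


Homogeneous part: r² + 4 = 0 ⇒ r = ±2i, so y_h = C₁cos(2x) + C₂sin(2x).
Try constant y_p = A; plug in: 4A = 10 ⇒ A = 5/2.
General solution: y = C₁cos(2x) + C₂sin(2x) + 5/2.


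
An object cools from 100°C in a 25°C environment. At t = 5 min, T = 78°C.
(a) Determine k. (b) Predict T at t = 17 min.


Newton's law: T(t) = T_a + (T₀ - T_a)e^(-kt).
(a) Use T(5) = 78: (78 - 25)/(100 - 25) = e^(-k·5), so k = -ln(0.707)/5 ≈ 0.0694.
(b) Apply k to t = 17: T(17) = 25 + (75)e^(-1.180) ≈ 48.0°C.


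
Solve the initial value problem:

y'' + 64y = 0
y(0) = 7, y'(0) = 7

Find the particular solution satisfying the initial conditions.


Characteristic roots of r² + 64 = 0 are ±8i, so y = C₁cos(8x) + C₂sin(8x).
Apply y(0) = 7: C₁ = 7. Differentiate and apply y'(0) = 7: 8·C₂ = 7, so C₂ = 7/8.
Particular solution: y = 7cos(8x) + (7/8)sin(8x).


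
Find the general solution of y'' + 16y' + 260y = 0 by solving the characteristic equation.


Characteristic equation: r² + 16r + 260 = 0.
Discriminant is negative; roots r = -8 ± 14i (complex conjugate pair).
General solution uses e^(α x)(C₁ cos(β x) + C₂ sin(β x)): y = e^(-8x)(C₁cos(14x) + C₂sin(14x)).


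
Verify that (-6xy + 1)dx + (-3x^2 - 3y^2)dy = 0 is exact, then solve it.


Check exactness: ∂M/∂y = -6x and ∂N/∂x = -6x; equal, so the equation is exact.
Integrate M with respect to x (treating y as constant): ∫M dx = -3x^2y + x + h(y).
Differentiate w.r.t. y and set equal to N: the x-dependent terms already match, leaving h'(y) = -3y^2. Integrate: h(y) = -y^3.
So F(x,y) = -3x^2y + x - y^3.
General solution: -3x^2y + x - y^3 = C.


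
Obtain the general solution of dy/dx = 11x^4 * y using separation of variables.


Separate variables: dy/y = 11x^4 dx.
Integrate: ln|y| = (11/5)x^5 + C₀.
Exponentiate: y = Ce^((11/5)x^5).


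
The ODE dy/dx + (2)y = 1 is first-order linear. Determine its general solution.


P(x) = 2, Q(x) = 1; integrating factor μ = e^(2x).
(μ y)' = e^(2x) ⇒ μ y = (1/2)e^(2x) + C.
Divide by μ: y = 1/2 + Ce^(-2x).


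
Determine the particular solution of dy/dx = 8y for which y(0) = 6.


General solution of y' = 8y is y = Ce^(8x).
Apply y(0) = 6: C = 6.
Particular solution: y = 6e^(8x).


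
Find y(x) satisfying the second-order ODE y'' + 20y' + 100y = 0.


Characteristic equation: r² + 20r + 100 = 0, i.e. (r + 10)² = 0.
Repeated root r = -10; include an x factor for the second linearly independent solution.
General solution: y = (C₁ + C₂x)e^(-10x).


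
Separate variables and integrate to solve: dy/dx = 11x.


Integrate both sides with respect to x: y = ∫ 11x dx = (11/2)x^2 + C.


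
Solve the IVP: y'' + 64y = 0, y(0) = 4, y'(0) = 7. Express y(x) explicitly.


Characteristic roots of r² + 64 = 0 are ±8i, so y = C₁cos(8x) + C₂sin(8x).
Apply y(0) = 4: C₁ = 4. Differentiate and apply y'(0) = 7: 8·C₂ = 7, so C₂ = 7/8.
Particular solution: y = 4cos(8x) + (7/8)sin(8x).


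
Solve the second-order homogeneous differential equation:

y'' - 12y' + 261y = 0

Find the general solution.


Characteristic equation: r² - 12r + 261 = 0.
Discriminant is negative; roots r = 6 ± 15i (complex conjugate pair).
General solution uses e^(α x)(C₁ cos(β x) + C₂ sin(β x)): y = e^(6x)(C₁cos(15x) + C₂sin(15x)).


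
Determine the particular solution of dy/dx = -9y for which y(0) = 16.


General solution of y' = -9y is y = Ce^(-9x).
Apply y(0) = 16: C = 16.
Particular solution: y = 16e^(-9x).


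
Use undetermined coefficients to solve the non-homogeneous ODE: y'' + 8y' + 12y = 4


Characteristic roots of r² + 8r + 12 = 0 are -2, -6.
y_h = C₁e^(-2x) + C₂e^(-6x).
Constant forcing; try y_p = A. Then 12A = 4 ⇒ A = 1/3.
General solution: y = C₁e^(-2x) + C₂e^(-6x) + 1/3.


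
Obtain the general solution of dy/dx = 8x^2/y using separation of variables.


Separate variables: y dy = 8x^2 dx.
Integrate both sides: y²/2 = (8/3)x^3 + C₀.
Multiply by 2: y² = (16/3)x^3 + C.


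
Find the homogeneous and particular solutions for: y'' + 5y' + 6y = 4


Characteristic roots of r² + 5r + 6 = 0 are -3, -2.
y_h = C₁e^(-3x) + C₂e^(-2x).
Constant forcing; try y_p = A. Then 6A = 4 ⇒ A = 2/3.
General solution: y = C₁e^(-3x) + C₂e^(-2x) + 2/3.


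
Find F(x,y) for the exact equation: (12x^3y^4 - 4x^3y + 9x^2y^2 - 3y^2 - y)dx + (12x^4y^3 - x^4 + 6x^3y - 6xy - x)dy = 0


Check exactness: ∂M/∂y = 48x^3y^3 - 4x^3 + 18x^2y - 6y - 1 and ∂N/∂x = 48x^3y^3 - 4x^3 + 18x^2y - 6y - 1; equal, so the equation is exact.
Integrate M with respect to x (treating y as constant): ∫M dx = 3x^4y^4 - x^4y + 3x^3y^2 - 3xy^2 - xy + h(y).
Differentiate w.r.t. y and set equal to N: all terms match, so h'(y) = 0 and h is a constant absorbed into C.
General solution: 3x^4y^4 - x^4y + 3x^3y^2 - 3xy^2 - xy = C.


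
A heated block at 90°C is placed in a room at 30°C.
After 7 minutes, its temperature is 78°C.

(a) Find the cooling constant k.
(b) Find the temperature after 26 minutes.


Newton's law: T(t) = T_a + (T₀ - T_a)e^(-kt).
(a) Use T(7) = 78: (78 - 30)/(90 - 30) = e^(-k·7), so k = -ln(0.800)/7 ≈ 0.0319.
(b) Apply k to t = 26: T(26) = 30 + (60)e^(-0.829) ≈ 56.2°C.


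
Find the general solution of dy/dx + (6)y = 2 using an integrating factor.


P(x) = 6, Q(x) = 2; integrating factor μ = e^(6x).
(μ y)' = 2e^(6x) ⇒ μ y = (1/3)e^(6x) + C.
Divide by μ: y = 1/3 + Ce^(-6x).


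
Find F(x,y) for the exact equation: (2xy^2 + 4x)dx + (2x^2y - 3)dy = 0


Check exactness: ∂M/∂y = 4xy and ∂N/∂x = 4xy; equal, so the equation is exact.
Integrate M with respect to x (treating y as constant): ∫M dx = x^2y^2 + 2x^2 + h(y).
Differentiate w.r.t. y and set equal to N: the x-dependent terms already match, leaving h'(y) = -3. Integrate: h(y) = -3y.
So F(x,y) = x^2y^2 - 3y + 2x^2.
General solution: x^2y^2 - 3y + 2x^2 = C.


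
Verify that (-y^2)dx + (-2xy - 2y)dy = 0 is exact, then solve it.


Check exactness: ∂M/∂y = -2y and ∂N/∂x = -2y; equal, so the equation is exact.
Integrate M with respect to x (treating y as constant): ∫M dx = -xy^2 + h(y).
Differentiate w.r.t. y and set equal to N: the x-dependent terms already match, leaving h'(y) = -2y. Integrate: h(y) = -y^2.
So F(x,y) = -xy^2 - y^2.
General solution: -xy^2 - y^2 = C.


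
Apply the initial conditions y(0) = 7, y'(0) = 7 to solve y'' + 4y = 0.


Characteristic roots of r² + 4 = 0 are ±2i, so y = C₁cos(2x) + C₂sin(2x).
Apply y(0) = 7: C₁ = 7. Differentiate and apply y'(0) = 7: 2·C₂ = 7, so C₂ = 7/2.
Particular solution: y = 7cos(2x) + (7/2)sin(2x).


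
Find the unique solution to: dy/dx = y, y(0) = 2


General solution of y' = y is y = Ce^(x).
Apply y(0) = 2: C = 2.
Particular solution: y = 2e^(x).


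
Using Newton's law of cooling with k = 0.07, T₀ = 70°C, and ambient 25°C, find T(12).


Newton's law: dT/dt = -k(T - T_a) has solution T(t) = T_a + (T₀ - T_a)e^(-kt).
Plug in T_a = 25, T₀ = 70, k = 0.07, t = 12: T(12) = 25 + (45)e^(-0.84) ≈ 44.4°C.


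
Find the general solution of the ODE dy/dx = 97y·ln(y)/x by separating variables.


Separate: dy/[y ln(y)] = 97 dx/x.
Substitute u = ln(y): du/u = 97 dx/x.
Integrate: ln|ln(y)| = 97ln|x| + C₀, hence ln(y) = C·x^97.


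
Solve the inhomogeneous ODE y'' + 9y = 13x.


Homogeneous: r² + 9 = 0 ⇒ r = ±3i, y_h = C₁cos(3x) + C₂sin(3x).
Polynomial forcing; try y_p = Ax + B. Then y_p'' + 9 y_p = 9(Ax + B) = 13x, so B = 0 and A = 13/9.
General solution: y = C₁cos(3x) + C₂sin(3x) + (13/9)x.


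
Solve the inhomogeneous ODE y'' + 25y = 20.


Homogeneous part: r² + 25 = 0 ⇒ r = ±5i, so y_h = C₁cos(5x) + C₂sin(5x).
Try constant y_p = A; plug in: 25A = 20 ⇒ A = 4/5.
General solution: y = C₁cos(5x) + C₂sin(5x) + 4/5.


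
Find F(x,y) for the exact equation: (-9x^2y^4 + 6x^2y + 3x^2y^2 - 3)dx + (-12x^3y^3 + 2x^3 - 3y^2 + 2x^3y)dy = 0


Check exactness: ∂M/∂y = -36x^2y^3 + 6x^2 + 6x^2y and ∂N/∂x = -36x^2y^3 + 6x^2 + 6x^2y; equal, so the equation is exact.
Integrate M with respect to x (treating y as constant): ∫M dx = -3x^3y^4 + 2x^3y + x^3y^2 - 3x + h(y).
Differentiate w.r.t. y and set equal to N: the x-dependent terms already match, leaving h'(y) = -3y^2. Integrate: h(y) = -y^3.
So F(x,y) = -3x^3y^4 + 2x^3y - y^3 + x^3y^2 - 3x.
General solution: -3x^3y^4 + 2x^3y - y^3 + x^3y^2 - 3x = C.


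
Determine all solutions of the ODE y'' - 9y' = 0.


Characteristic equation: r² - 9r = 0.
Factor: (r - 0)(r - 9) = 0 ⇒ r = 0, 9 (distinct real).
General solution: y = C₁ + C₂e^(9x).


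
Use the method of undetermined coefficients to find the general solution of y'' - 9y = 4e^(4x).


Characteristic roots of r² - 9 = 0 are 3, -3.
y_h = C₁e^(3x) + C₂e^(-3x).
Forcing exponent 4 is not a characteristic root; try y_p = Ae^(4x).
Substitute: A·(16 + (0)·4 + (-9)) = A·7 = 4, so A = 4/7.
General solution: y = C₁e^(3x) + C₂e^(-3x) + (4/7)e^(4x).


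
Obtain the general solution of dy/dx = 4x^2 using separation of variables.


Integrate both sides with respect to x: y = ∫ 4x^2 dx = (4/3)x^3 + C.


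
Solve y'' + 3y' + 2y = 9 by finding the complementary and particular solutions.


Characteristic roots of r² + 3r + 2 = 0 are -2, -1.
y_h = C₁e^(-2x) + C₂e^(-x).
Constant forcing; try y_p = A. Then 2A = 9 ⇒ A = 9/2.
General solution: y = C₁e^(-2x) + C₂e^(-x) + 9/2.


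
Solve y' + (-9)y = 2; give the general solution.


P(x) = -9 ⇒ μ = e^(-9x).
(μ y)' = 2e^(-9x) ⇒ μ y = -(2/9)e^(-9x) + C.
Divide by μ: y = -2/9 + Ce^(9x).


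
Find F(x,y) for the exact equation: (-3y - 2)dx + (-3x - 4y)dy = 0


Check exactness: ∂M/∂y = -3 and ∂N/∂x = -3; equal, so the equation is exact.
Integrate M with respect to x (treating y as constant): ∫M dx = -3xy - 2x + h(y).
Differentiate w.r.t. y and set equal to N: the x-dependent terms already match, leaving h'(y) = -4y. Integrate: h(y) = -2y^2.
So F(x,y) = -3xy - 2y^2 - 2x.
General solution: -3xy - 2y^2 - 2x = C.


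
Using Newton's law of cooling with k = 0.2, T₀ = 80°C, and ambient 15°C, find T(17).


Newton's law: dT/dt = -k(T - T_a) has solution T(t) = T_a + (T₀ - T_a)e^(-kt).
Plug in T_a = 15, T₀ = 80, k = 0.2, t = 17: T(17) = 15 + (65)e^(-3.40) ≈ 17.2°C.


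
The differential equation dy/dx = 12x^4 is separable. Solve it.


Integrate both sides with respect to x: y = ∫ 12x^4 dx = (12/5)x^5 + C.


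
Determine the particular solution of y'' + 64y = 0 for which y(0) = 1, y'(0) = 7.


Characteristic roots of r² + 64 = 0 are ±8i, so y = C₁cos(8x) + C₂sin(8x).
Apply y(0) = 1: C₁ = 1. Differentiate and apply y'(0) = 7: 8·C₂ = 7, so C₂ = 7/8.
Particular solution: y = cos(8x) + (7/8)sin(8x).


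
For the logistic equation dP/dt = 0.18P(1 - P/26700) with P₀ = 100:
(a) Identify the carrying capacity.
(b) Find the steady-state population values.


Logistic ODE dP/dt = 0.18P(1 - P/26700) has equilibria where dP/dt = 0, i.e. P = 0 or P = 26700.
The coefficient (1 - P/K) = 0 when P = K, identifying K = 26700 as the carrying capacity.
(a) K = 26700; (b) equilibria P = 0 and P = 26700.


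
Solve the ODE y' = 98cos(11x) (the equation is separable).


g(y) = 1, so integrate directly: y = ∫ 98cos(11x) dx = (98/11)sin(11x) + C.


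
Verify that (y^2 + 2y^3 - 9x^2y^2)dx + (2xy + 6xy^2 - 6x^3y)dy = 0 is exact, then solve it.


Check exactness: ∂M/∂y = 2y + 6y^2 - 18x^2y and ∂N/∂x = 2y + 6y^2 - 18x^2y; equal, so the equation is exact.
Integrate M with respect to x (treating y as constant): ∫M dx = xy^2 + 2xy^3 - 3x^3y^2 + h(y).
Differentiate w.r.t. y and set equal to N: all terms match, so h'(y) = 0 and h is a constant absorbed into C.
General solution: xy^2 + 2xy^3 - 3x^3y^2 = C.


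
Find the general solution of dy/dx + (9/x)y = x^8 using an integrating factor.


P(x) = 9/x ⇒ μ = x^9.
(x^9 y)' = x^9·x^8 = x^17.
Integrate: x^9 y = x^18/(18) + C.
Solve for y: y = (1/18)x^9 + C/x^9.


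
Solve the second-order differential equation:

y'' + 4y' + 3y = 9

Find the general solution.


Characteristic roots of r² + 4r + 3 = 0 are -1, -3.
y_h = C₁e^(-x) + C₂e^(-3x).
Constant forcing; try y_p = A. Then 3A = 9 ⇒ A = 3.
General solution: y = C₁e^(-x) + C₂e^(-3x) + 3.


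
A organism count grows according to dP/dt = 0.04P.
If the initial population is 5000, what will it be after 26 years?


The ODE dP/dt = 0.04P has solution P(t) = P(0)e^(0.04t).
Substitute P(0) = 5000 and t = 26: P(26) = 5000 e^(1.04) ≈ 14146.


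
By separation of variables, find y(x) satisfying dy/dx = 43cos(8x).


g(y) = 1, so integrate directly: y = ∫ 43cos(8x) dx = (43/8)sin(8x) + C.


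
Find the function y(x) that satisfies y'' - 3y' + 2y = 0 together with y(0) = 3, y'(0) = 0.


Characteristic roots of r² - 3r + 2 = 0 are 2, 1.
General solution y = c₁ e^(2x) + c₂ e^(x).
Apply y(0) = 3: c₁ + c₂ = 3. Apply y'(0) = 0: 2 c₁ + 1 c₂ = 0.
Solve: c₁ = -3, c₂ = 6.
Particular solution: y = -3e^(2x) + 6e^(x).


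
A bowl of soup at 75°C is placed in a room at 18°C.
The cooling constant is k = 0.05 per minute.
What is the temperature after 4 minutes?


Newton's law: dT/dt = -k(T - T_a) has solution T(t) = T_a + (T₀ - T_a)e^(-kt).
Plug in T_a = 18, T₀ = 75, k = 0.05, t = 4: T(4) = 18 + (57)e^(-0.20) ≈ 64.7°C.


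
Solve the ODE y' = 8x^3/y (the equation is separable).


Separate variables: y dy = 8x^3 dx.
Integrate both sides: y²/2 = 2x^4 + C₀.
Multiply by 2: y² = 4x^4 + C.
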